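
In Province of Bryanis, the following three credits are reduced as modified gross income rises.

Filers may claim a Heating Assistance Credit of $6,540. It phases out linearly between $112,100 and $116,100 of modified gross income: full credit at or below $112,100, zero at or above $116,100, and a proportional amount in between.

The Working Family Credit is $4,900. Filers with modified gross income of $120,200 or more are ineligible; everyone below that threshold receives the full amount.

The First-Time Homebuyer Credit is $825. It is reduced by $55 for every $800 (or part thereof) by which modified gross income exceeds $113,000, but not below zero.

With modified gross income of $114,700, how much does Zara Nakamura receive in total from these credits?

$7,849

Heating Assistance Credit: $114,700 is $2,600 into a $4,000 phase-out range, leaving 1,400/4,000 of the credit: $6,540 × 1,400/4,000 = $2,289.
Working Family Credit: $114,700 is below the $120,200 cutoff, so the full $4,900 applies.
First-Time Homebuyer Credit: income exceeds $113,000 by $1,700, which is 3 full-or-partial $800 increments; reduction = 3 × $55 = $165, leaving $660.
Total: $2,289 + $4,900 + $660 = $7,849.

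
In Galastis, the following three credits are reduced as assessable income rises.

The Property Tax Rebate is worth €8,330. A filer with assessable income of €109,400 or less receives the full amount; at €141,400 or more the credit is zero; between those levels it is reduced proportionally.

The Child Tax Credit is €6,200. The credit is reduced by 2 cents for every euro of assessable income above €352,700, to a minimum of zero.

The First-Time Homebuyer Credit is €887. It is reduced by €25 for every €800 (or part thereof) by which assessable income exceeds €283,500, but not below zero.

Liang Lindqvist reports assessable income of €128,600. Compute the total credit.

Property Tax Rebate: €128,600 is €19,200 into a €32,000 phase-out range, leaving 12,800/32,000 of the credit: €8,330 × 12,800/32,000 = €3,332.
Child Tax Credit: €128,600 is at or below the €352,700 threshold, so the full €6,200 applies.
First-Time Homebuyer Credit: €128,600 is at or below the €283,500 threshold, so the full €887 applies.
Total: €3,332 + €6,200 + €887 = €10,419.

€10,419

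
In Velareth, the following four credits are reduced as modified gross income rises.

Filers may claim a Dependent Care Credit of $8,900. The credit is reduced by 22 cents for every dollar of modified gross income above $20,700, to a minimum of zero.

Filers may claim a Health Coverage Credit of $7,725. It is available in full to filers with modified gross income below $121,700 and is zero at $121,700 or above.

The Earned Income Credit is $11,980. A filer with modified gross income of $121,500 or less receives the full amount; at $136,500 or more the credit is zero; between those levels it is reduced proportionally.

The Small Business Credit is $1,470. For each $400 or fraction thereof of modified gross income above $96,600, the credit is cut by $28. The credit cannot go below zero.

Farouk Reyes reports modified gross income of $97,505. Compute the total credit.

Dependent Care Credit: 22% of the $76,805 excess over $20,700 is $16,897.10 ≥ base, so the credit is $0.
Health Coverage Credit: $97,505 is below the $121,700 cutoff, so the full $7,725 applies.
Earned Income Credit: $97,505 is at or below the $121,500 threshold, so the full $11,980 applies.
Small Business Credit: income exceeds $96,600 by $905, which is 3 full-or-partial $400 increments; reduction = 3 × $28 = $84, leaving $1,386.
Total: $0 + $7,725 + $11,980 + $1,386 = $21,091.

$21,091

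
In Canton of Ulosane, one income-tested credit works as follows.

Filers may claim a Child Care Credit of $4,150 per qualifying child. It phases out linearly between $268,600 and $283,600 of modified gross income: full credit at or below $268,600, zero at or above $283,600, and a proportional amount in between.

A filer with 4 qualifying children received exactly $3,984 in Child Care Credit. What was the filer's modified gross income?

Full credit = 4 × $4,150 = $16,600.
$3,984 is 3,984/16,600 of the full $16,600, so 12,616/16,600 of the $15,000 range has been used: income = $268,600 + $15,000 × 12,616/16,600 = $280,000.

$280,000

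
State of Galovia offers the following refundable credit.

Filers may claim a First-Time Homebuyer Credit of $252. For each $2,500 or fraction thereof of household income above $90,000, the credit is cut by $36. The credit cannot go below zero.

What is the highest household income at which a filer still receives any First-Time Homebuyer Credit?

$105,000

After 6 increments the reduction is 6 × $36 = $216, leaving $36; one more increment wipes it out. Increment 6 ends at excess 6 × $2,500 = $15,000, so the highest qualifying income is $90,000 + $15,000 = $105,000.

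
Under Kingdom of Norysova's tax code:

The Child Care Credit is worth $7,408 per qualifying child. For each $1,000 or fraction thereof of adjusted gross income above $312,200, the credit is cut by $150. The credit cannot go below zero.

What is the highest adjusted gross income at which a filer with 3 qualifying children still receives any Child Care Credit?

$460,200

Full credit = 3 × $7,408 = $22,224.
After 148 increments the reduction is 148 × $150 = $22,200, leaving $24; one more increment wipes it out. Increment 148 ends at excess 148 × $1,000 = $148,000, so the highest qualifying income is $312,200 + $148,000 = $460,200.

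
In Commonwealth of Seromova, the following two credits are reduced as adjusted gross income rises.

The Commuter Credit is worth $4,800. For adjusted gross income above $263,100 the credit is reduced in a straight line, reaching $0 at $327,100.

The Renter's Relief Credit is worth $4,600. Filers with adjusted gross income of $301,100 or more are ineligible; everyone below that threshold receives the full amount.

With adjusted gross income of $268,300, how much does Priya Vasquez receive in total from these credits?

Commuter Credit: $268,300 is $5,200 into a $64,000 phase-out range, leaving 58,800/64,000 of the credit: $4,800 × 58,800/64,000 = $4,410.
Renter's Relief Credit: $268,300 is below the $301,100 cutoff, so the full $4,600 applies.
Total: $4,410 + $4,600 = $9,010.

$9,010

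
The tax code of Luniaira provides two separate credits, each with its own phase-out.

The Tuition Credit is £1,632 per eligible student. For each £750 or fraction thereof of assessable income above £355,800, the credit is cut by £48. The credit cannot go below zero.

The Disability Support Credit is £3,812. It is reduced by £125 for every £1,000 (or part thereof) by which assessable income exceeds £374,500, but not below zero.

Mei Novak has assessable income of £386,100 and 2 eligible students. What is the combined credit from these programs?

Tuition Credit: base = 2 × £1,632 = £3,264. income exceeds £355,800 by £30,300, which is 41 full-or-partial £750 increments; reduction = 41 × £48 = £1,968, leaving £1,296.
Disability Support Credit: income exceeds £374,500 by £11,600, which is 12 full-or-partial £1,000 increments; reduction = 12 × £125 = £1,500, leaving £2,312.
Total: £1,296 + £2,312 = £3,608.

£3,608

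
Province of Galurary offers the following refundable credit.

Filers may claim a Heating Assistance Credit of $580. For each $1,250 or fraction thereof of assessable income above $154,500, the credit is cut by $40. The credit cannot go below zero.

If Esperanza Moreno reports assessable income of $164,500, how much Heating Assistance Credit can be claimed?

$260

Heating Assistance Credit: income exceeds $154,500 by $10,000, which is 8 full-or-partial $1,250 increments; reduction = 8 × $40 = $320, leaving $260.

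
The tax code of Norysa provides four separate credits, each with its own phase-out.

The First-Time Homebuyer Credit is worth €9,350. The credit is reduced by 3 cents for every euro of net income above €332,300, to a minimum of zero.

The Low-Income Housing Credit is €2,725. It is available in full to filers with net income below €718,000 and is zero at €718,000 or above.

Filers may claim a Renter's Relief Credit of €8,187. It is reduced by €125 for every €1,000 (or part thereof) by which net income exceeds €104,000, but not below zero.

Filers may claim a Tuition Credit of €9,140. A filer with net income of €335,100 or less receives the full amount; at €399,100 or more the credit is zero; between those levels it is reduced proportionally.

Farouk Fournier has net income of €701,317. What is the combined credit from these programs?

€2,725

First-Time Homebuyer Credit: 3% of the €369,017 excess over €332,300 is €11,070.51 ≥ base, so the credit is €0.
Low-Income Housing Credit: €701,317 is below the €718,000 cutoff, so the full €2,725 applies.
Renter's Relief Credit: income exceeds €104,000 by €597,317 → 598 increments × €125 = €74,750 ≥ base, so the credit is €0.
Tuition Credit: €701,317 is at or above €399,100, so the credit is €0.
Total: €0 + €2,725 + €0 + €0 = €2,725.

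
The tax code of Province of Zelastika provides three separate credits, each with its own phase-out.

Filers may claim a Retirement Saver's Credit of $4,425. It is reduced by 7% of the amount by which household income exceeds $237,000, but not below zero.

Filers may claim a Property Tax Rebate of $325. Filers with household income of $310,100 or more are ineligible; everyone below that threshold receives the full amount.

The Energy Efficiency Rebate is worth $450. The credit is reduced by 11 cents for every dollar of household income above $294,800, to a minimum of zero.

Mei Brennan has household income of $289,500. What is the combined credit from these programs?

$1,525

Retirement Saver's Credit: 7% of the $52,500 excess over $237,000 is $3,675; credit = $4,425 − $3,675 = $750.
Property Tax Rebate: $289,500 is below the $310,100 cutoff, so the full $325 applies.
Energy Efficiency Rebate: $289,500 is at or below the $294,800 threshold, so the full $450 applies.
Total: $750 + $325 + $450 = $1,525.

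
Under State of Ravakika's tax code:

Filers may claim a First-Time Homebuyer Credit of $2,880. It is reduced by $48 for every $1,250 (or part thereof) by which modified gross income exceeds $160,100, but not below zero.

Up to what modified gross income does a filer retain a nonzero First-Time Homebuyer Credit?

$233,850

After 59 increments the reduction is 59 × $48 = $2,832, leaving $48; one more increment wipes it out. Increment 59 ends at excess 59 × $1,250 = $73,750, so the highest qualifying income is $160,100 + $73,750 = $233,850.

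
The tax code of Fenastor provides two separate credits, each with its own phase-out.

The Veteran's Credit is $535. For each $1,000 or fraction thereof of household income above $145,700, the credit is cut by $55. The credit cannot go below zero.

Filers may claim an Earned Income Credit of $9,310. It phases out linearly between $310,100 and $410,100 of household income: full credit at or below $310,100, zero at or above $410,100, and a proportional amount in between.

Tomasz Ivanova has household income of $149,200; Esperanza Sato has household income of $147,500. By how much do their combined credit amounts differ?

Tomasz ($149,200): Veteran's Credit: income exceeds $145,700 by $3,500, which is 4 full-or-partial $1,000 increments; reduction = 4 × $55 = $220, leaving $315. Earned Income Credit: $149,200 is at or below the $310,100 threshold, so the full $9,310 applies. total $315 + $9,310 = $9,625
Esperanza ($147,500): Veteran's Credit: income exceeds $145,700 by $1,800, which is 2 full-or-partial $1,000 increments; reduction = 2 × $55 = $110, leaving $425. Earned Income Credit: $147,500 is at or below the $310,100 threshold, so the full $9,310 applies. total $425 + $9,310 = $9,735
Difference: |$9,625 − $9,735| = $110.

$110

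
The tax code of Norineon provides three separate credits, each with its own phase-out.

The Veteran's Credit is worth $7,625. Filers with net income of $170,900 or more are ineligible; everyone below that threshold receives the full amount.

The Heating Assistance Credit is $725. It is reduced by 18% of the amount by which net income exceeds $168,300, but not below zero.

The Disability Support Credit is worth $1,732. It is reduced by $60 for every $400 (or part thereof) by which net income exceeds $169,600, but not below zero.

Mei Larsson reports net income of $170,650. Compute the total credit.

$9,479

Veteran's Credit: $170,650 is below the $170,900 cutoff, so the full $7,625 applies.
Heating Assistance Credit: 18% of the $2,350 excess over $168,300 is $423; credit = $725 − $423 = $302.
Disability Support Credit: income exceeds $169,600 by $1,050, which is 3 full-or-partial $400 increments; reduction = 3 × $60 = $180, leaving $1,552.
Total: $7,625 + $302 + $1,552 = $9,479.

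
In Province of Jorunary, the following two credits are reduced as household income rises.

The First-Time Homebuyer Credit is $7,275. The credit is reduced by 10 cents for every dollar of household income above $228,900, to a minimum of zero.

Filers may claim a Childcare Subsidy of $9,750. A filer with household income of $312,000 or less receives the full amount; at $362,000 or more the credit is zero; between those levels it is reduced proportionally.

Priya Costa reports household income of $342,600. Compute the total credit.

$3,783

First-Time Homebuyer Credit: 10% of the $113,700 excess over $228,900 is $11,370 ≥ base, so the credit is $0.
Childcare Subsidy: $342,600 is $30,600 into a $50,000 phase-out range, leaving 19,400/50,000 of the credit: $9,750 × 19,400/50,000 = $3,783.
Total: $0 + $3,783 = $3,783.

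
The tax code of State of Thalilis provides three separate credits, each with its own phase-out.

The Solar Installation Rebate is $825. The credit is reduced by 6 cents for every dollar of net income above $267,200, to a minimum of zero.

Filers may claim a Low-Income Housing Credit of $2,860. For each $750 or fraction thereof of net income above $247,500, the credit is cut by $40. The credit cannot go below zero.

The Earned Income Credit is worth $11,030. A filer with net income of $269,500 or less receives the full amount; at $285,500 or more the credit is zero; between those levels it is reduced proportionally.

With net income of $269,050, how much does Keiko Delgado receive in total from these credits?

Solar Installation Rebate: 6% of the $1,850 excess over $267,200 is $111; credit = $825 − $111 = $714.
Low-Income Housing Credit: income exceeds $247,500 by $21,550, which is 29 full-or-partial $750 increments; reduction = 29 × $40 = $1,160, leaving $1,700.
Earned Income Credit: $269,050 is at or below the $269,500 threshold, so the full $11,030 applies.
Total: $714 + $1,700 + $11,030 = $13,444.

$13,444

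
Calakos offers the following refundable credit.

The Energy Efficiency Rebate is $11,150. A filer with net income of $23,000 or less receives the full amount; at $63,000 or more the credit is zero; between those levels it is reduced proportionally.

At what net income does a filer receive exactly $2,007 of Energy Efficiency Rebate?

$55,800

$2,007 is 2,007/11,150 of the full $11,150, so 9,143/11,150 of the $40,000 range has been used: income = $23,000 + $40,000 × 9,143/11,150 = $55,800.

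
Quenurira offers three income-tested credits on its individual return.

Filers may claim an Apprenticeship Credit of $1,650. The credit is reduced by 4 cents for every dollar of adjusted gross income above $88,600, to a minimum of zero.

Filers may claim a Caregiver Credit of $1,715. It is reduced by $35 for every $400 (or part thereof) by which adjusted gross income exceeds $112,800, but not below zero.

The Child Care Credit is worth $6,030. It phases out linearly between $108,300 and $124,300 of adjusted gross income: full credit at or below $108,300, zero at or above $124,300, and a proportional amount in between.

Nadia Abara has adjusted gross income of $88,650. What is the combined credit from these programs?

Apprenticeship Credit: 4% of the $50 excess over $88,600 is $2; credit = $1,650 − $2 = $1,648.
Caregiver Credit: $88,650 is at or below the $112,800 threshold, so the full $1,715 applies.
Child Care Credit: $88,650 is at or below the $108,300 threshold, so the full $6,030 applies.
Total: $1,648 + $1,715 + $6,030 = $9,393.

$9,393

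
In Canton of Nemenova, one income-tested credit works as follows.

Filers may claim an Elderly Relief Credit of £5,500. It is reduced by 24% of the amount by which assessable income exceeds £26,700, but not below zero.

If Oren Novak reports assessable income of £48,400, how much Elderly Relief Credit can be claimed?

£292

Elderly Relief Credit: 24% of the £21,700 excess over £26,700 is £5,208; credit = £5,500 − £5,208 = £292.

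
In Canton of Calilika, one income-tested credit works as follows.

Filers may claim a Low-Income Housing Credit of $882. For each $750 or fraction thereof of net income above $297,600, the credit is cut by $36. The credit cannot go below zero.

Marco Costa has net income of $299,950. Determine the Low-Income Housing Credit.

Low-Income Housing Credit: income exceeds $297,600 by $2,350, which is 4 full-or-partial $750 increments; reduction = 4 × $36 = $144, leaving $738.

$738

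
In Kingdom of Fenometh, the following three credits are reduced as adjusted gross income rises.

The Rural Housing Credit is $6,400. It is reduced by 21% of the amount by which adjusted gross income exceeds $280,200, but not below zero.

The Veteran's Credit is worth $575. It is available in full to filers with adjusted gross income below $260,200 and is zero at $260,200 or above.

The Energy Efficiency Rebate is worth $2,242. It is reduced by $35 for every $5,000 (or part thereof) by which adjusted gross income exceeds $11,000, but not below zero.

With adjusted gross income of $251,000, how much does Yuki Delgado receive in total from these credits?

Rural Housing Credit: $251,000 is at or below the $280,200 threshold, so the full $6,400 applies.
Veteran's Credit: $251,000 is below the $260,200 cutoff, so the full $575 applies.
Energy Efficiency Rebate: income exceeds $11,000 by $240,000, which is 48 full-or-partial $5,000 increments; reduction = 48 × $35 = $1,680, leaving $562.
Total: $6,400 + $575 + $562 = $7,537.

$7,537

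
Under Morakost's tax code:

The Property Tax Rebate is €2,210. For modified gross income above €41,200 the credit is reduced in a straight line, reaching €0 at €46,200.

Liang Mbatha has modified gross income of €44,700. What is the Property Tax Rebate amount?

€663

Property Tax Rebate: €44,700 is €3,500 into a €5,000 phase-out range, leaving 1,500/5,000 of the credit: €2,210 × 1,500/5,000 = €663.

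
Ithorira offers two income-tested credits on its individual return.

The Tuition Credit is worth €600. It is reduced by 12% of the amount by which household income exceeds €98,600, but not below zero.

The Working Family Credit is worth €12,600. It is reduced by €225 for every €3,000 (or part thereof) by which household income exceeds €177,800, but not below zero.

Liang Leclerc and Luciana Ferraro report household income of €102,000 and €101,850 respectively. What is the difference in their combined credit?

€18

Liang (€102,000): Tuition Credit: 12% of the €3,400 excess over €98,600 is €408; credit = €600 − €408 = €192. Working Family Credit: €102,000 is at or below the €177,800 threshold, so the full €12,600 applies. total €192 + €12,600 = €12,792
Luciana (€101,850): Tuition Credit: 12% of the €3,250 excess over €98,600 is €390; credit = €600 − €390 = €210. Working Family Credit: €101,850 is at or below the €177,800 threshold, so the full €12,600 applies. total €210 + €12,600 = €12,810
Difference: |€12,792 − €12,810| = €18.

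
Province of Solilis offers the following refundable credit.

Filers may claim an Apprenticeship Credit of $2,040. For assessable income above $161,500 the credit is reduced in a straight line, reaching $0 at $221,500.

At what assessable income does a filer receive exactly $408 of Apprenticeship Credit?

$408 is 408/2,040 of the full $2,040, so 1,632/2,040 of the $60,000 range has been used: income = $161,500 + $60,000 × 1,632/2,040 = $209,500.

$209,500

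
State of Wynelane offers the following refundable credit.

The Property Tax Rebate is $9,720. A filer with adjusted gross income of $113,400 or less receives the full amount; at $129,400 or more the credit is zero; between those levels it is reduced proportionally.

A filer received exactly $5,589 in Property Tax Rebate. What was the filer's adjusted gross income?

$5,589 is 5,589/9,720 of the full $9,720, so 4,131/9,720 of the $16,000 range has been used: income = $113,400 + $16,000 × 4,131/9,720 = $120,200.

$120,200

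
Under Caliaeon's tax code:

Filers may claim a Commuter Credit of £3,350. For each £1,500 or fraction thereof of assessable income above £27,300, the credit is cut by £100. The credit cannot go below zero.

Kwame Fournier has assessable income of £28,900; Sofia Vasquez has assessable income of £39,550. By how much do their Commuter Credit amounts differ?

£700

Kwame (£28,900): Commuter Credit: income exceeds £27,300 by £1,600, which is 2 full-or-partial £1,500 increments; reduction = 2 × £100 = £200, leaving £3,150.
Sofia (£39,550): Commuter Credit: income exceeds £27,300 by £12,250, which is 9 full-or-partial £1,500 increments; reduction = 9 × £100 = £900, leaving £2,450.
Difference: |£3,150 − £2,450| = £700.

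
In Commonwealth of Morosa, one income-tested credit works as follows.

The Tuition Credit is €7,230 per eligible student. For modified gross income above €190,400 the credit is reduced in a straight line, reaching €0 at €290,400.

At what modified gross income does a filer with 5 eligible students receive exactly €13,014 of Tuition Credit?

€254,400

Full credit = 5 × €7,230 = €36,150.
€13,014 is 13,014/36,150 of the full €36,150, so 23,136/36,150 of the €100,000 range has been used: income = €190,400 + €100,000 × 23,136/36,150 = €254,400.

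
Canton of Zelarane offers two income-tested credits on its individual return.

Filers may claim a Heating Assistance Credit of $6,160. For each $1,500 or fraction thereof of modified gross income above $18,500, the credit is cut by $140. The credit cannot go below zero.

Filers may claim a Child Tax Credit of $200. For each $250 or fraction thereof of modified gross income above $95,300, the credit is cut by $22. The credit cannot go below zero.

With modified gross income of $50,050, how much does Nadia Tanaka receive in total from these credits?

Heating Assistance Credit: income exceeds $18,500 by $31,550, which is 22 full-or-partial $1,500 increments; reduction = 22 × $140 = $3,080, leaving $3,080.
Child Tax Credit: $50,050 is at or below the $95,300 threshold, so the full $200 applies.
Total: $3,080 + $200 = $3,280.

$3,280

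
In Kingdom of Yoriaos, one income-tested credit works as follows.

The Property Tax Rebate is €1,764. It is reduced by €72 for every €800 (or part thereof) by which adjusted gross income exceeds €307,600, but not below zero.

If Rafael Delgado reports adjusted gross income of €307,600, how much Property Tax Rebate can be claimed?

Property Tax Rebate: €307,600 is at or below the €307,600 threshold, so the full €1,764 applies.

€1,764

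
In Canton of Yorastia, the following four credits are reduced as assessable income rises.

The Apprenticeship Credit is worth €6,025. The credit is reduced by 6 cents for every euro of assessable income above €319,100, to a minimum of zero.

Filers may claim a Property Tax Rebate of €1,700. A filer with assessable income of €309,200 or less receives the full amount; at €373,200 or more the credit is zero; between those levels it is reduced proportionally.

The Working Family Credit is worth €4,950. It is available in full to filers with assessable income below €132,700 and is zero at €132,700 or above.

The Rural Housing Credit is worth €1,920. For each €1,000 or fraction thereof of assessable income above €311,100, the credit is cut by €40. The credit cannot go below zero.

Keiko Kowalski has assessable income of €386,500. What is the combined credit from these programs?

Apprenticeship Credit: 6% of the €67,400 excess over €319,100 is €4,044; credit = €6,025 − €4,044 = €1,981.
Property Tax Rebate: €386,500 is at or above €373,200, so the credit is €0.
Working Family Credit: €386,500 meets or exceeds the €132,700 cutoff, so the credit is €0.
Rural Housing Credit: income exceeds €311,100 by €75,400 → 76 increments × €40 = €3,040 ≥ base, so the credit is €0.
Total: €1,981 + €0 + €0 + €0 = €1,981.

€1,981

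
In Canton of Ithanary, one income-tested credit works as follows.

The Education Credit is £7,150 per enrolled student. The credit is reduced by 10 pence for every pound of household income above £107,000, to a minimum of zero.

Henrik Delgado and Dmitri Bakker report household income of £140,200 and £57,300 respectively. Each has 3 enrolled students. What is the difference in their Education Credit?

£3,320

Henrik (£140,200): Education Credit: base = 3 × £7,150 = £21,450. 10% of the £33,200 excess over £107,000 is £3,320; credit = £21,450 − £3,320 = £18,130.
Dmitri (£57,300): Education Credit: base = 3 × £7,150 = £21,450. £57,300 is at or below the £107,000 threshold, so the full £21,450 applies.
Difference: |£18,130 − £21,450| = £3,320.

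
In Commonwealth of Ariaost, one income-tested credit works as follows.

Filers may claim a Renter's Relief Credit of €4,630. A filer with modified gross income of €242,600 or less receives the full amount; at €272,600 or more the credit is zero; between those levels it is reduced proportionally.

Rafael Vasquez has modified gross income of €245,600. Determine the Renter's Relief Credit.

€4,167

Renter's Relief Credit: €245,600 is €3,000 into a €30,000 phase-out range, leaving 27,000/30,000 of the credit: €4,630 × 27,000/30,000 = €4,167.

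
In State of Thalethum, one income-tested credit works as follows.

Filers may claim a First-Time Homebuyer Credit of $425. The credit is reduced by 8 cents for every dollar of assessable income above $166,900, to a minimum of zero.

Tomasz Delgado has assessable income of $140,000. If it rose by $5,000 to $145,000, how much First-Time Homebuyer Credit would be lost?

$0

At $140,000 — $140,000 is at or below the $166,900 threshold, so the full $425 applies.
At $145,000 — $145,000 is at or below the $166,900 threshold, so the full $425 applies.
Lost: $425 − $425 = $0.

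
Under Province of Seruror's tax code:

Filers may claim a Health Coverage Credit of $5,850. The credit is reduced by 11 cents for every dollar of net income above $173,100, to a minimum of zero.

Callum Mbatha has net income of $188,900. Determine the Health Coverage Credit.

$4,112

Health Coverage Credit: 11% of the $15,800 excess over $173,100 is $1,738; credit = $5,850 − $1,738 = $4,112.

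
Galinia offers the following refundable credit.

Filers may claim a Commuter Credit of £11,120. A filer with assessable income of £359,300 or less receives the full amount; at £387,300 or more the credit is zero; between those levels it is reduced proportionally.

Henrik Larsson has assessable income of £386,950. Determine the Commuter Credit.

£139

Commuter Credit: £386,950 is £27,650 into a £28,000 phase-out range, leaving 350/28,000 of the credit: £11,120 × 350/28,000 = £139.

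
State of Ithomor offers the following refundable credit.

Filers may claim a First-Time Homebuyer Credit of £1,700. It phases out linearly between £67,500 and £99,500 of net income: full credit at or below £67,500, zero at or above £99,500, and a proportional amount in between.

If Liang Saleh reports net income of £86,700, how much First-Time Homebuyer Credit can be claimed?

First-Time Homebuyer Credit: £86,700 is £19,200 into a £32,000 phase-out range, leaving 12,800/32,000 of the credit: £1,700 × 12,800/32,000 = £680.

£680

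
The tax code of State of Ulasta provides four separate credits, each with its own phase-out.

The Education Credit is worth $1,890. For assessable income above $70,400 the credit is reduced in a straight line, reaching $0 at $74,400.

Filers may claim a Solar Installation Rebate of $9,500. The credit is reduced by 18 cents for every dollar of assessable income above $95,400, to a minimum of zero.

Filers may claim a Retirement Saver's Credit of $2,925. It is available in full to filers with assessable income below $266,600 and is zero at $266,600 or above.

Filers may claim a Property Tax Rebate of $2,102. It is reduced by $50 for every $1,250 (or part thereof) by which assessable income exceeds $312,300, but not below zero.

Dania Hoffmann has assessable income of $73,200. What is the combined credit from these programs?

$15,094

Education Credit: $73,200 is $2,800 into a $4,000 phase-out range, leaving 1,200/4,000 of the credit: $1,890 × 1,200/4,000 = $567.
Solar Installation Rebate: $73,200 is at or below the $95,400 threshold, so the full $9,500 applies.
Retirement Saver's Credit: $73,200 is below the $266,600 cutoff, so the full $2,925 applies.
Property Tax Rebate: $73,200 is at or below the $312,300 threshold, so the full $2,102 applies.
Total: $567 + $9,500 + $2,925 + $2,102 = $15,094.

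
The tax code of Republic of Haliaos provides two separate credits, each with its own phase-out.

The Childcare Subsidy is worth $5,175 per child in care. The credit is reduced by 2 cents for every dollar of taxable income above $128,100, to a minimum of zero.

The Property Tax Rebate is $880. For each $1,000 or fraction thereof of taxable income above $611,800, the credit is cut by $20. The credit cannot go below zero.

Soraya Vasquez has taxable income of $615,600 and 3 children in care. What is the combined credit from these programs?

$6,575

Childcare Subsidy: base = 3 × $5,175 = $15,525. 2% of the $487,500 excess over $128,100 is $9,750; credit = $15,525 − $9,750 = $5,775.
Property Tax Rebate: income exceeds $611,800 by $3,800, which is 4 full-or-partial $1,000 increments; reduction = 4 × $20 = $80, leaving $800.
Total: $5,775 + $800 = $6,575.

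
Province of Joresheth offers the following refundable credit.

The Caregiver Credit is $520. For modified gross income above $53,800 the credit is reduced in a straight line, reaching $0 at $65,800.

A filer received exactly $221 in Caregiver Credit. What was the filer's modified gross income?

$221 is 221/520 of the full $520, so 299/520 of the $12,000 range has been used: income = $53,800 + $12,000 × 299/520 = $60,700.

$60,700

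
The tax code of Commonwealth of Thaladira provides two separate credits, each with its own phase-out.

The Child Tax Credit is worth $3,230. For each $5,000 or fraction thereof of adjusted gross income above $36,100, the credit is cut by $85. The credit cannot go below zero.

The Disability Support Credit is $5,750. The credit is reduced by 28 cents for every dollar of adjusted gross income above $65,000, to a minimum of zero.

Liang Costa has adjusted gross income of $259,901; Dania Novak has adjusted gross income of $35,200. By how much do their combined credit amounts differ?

$8,980

Liang ($259,901): Child Tax Credit: income exceeds $36,100 by $223,801 → 45 increments × $85 = $3,825 ≥ base, so the credit is $0. Disability Support Credit: 28% of the $194,901 excess over $65,000 is $54,572.28 ≥ base, so the credit is $0. total $0 + $0 = $0
Dania ($35,200): Child Tax Credit: $35,200 is at or below the $36,100 threshold, so the full $3,230 applies. Disability Support Credit: $35,200 is at or below the $65,000 threshold, so the full $5,750 applies. total $3,230 + $5,750 = $8,980
Difference: |$0 − $8,980| = $8,980.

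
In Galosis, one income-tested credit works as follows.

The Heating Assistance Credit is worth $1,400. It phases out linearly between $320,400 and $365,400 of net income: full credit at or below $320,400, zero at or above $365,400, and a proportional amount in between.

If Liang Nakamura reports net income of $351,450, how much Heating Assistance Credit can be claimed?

Heating Assistance Credit: $351,450 is $31,050 into a $45,000 phase-out range, leaving 13,950/45,000 of the credit: $1,400 × 13,950/45,000 = $434.

$434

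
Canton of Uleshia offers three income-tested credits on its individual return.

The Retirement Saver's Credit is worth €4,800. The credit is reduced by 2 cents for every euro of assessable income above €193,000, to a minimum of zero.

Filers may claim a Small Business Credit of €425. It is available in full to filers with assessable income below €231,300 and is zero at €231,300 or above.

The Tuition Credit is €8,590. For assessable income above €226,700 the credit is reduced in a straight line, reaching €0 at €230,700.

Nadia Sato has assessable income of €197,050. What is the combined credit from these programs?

Retirement Saver's Credit: 2% of the €4,050 excess over €193,000 is €81; credit = €4,800 − €81 = €4,719.
Small Business Credit: €197,050 is below the €231,300 cutoff, so the full €425 applies.
Tuition Credit: €197,050 is at or below the €226,700 threshold, so the full €8,590 applies.
Total: €4,719 + €425 + €8,590 = €13,734.

€13,734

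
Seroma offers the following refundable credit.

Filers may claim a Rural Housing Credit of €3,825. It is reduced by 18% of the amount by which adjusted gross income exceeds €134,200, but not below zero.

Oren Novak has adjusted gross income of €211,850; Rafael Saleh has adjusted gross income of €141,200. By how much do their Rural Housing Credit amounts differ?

Oren (€211,850): Rural Housing Credit: 18% of the €77,650 excess over €134,200 is €13,977 ≥ base, so the credit is €0.
Rafael (€141,200): Rural Housing Credit: 18% of the €7,000 excess over €134,200 is €1,260; credit = €3,825 − €1,260 = €2,565.
Difference: |€0 − €2,565| = €2,565.

€2,565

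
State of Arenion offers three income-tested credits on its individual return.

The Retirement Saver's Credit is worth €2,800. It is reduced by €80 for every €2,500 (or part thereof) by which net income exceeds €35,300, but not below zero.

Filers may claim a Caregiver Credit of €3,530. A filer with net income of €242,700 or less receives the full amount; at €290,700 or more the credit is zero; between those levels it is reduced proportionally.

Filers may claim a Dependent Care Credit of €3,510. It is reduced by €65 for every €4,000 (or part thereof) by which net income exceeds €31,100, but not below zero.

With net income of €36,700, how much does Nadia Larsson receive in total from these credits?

Retirement Saver's Credit: income exceeds €35,300 by €1,400, which is 1 full-or-partial €2,500 increment; reduction = 1 × €80 = €80, leaving €2,720.
Caregiver Credit: €36,700 is at or below the €242,700 threshold, so the full €3,530 applies.
Dependent Care Credit: income exceeds €31,100 by €5,600, which is 2 full-or-partial €4,000 increments; reduction = 2 × €65 = €130, leaving €3,380.
Total: €2,720 + €3,530 + €3,380 = €9,630.

€9,630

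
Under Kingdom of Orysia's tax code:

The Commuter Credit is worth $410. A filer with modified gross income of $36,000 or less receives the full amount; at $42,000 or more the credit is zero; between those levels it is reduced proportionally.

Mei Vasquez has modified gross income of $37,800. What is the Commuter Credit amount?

Commuter Credit: $37,800 is $1,800 into a $6,000 phase-out range, leaving 4,200/6,000 of the credit: $410 × 4,200/6,000 = $287.

$287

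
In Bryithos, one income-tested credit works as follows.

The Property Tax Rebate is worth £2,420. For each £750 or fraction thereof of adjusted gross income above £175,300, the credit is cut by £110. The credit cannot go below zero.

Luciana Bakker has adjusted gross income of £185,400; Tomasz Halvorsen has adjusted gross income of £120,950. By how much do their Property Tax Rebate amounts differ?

£1,540

Luciana (£185,400): Property Tax Rebate: income exceeds £175,300 by £10,100, which is 14 full-or-partial £750 increments; reduction = 14 × £110 = £1,540, leaving £880.
Tomasz (£120,950): Property Tax Rebate: £120,950 is at or below the £175,300 threshold, so the full £2,420 applies.
Difference: |£880 − £2,420| = £1,540.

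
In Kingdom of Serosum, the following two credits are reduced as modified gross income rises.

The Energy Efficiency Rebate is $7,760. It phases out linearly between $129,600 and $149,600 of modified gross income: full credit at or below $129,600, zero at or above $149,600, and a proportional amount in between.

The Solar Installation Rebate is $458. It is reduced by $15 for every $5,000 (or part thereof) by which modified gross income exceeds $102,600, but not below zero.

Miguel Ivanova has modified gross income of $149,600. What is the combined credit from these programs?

$308

Energy Efficiency Rebate: $149,600 is at or above $149,600, so the credit is $0.
Solar Installation Rebate: income exceeds $102,600 by $47,000, which is 10 full-or-partial $5,000 increments; reduction = 10 × $15 = $150, leaving $308.
Total: $0 + $308 = $308.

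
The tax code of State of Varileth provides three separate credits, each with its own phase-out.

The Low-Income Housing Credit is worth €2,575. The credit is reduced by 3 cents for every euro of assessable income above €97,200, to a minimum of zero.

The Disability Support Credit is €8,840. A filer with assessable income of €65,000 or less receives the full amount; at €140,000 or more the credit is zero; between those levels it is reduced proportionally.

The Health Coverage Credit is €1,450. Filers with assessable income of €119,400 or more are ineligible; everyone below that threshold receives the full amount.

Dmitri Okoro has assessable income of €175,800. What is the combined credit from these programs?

Low-Income Housing Credit: 3% of the €78,600 excess over €97,200 is €2,358; credit = €2,575 − €2,358 = €217.
Disability Support Credit: €175,800 is at or above €140,000, so the credit is €0.
Health Coverage Credit: €175,800 meets or exceeds the €119,400 cutoff, so the credit is €0.
Total: €217 + €0 + €0 = €217.

€217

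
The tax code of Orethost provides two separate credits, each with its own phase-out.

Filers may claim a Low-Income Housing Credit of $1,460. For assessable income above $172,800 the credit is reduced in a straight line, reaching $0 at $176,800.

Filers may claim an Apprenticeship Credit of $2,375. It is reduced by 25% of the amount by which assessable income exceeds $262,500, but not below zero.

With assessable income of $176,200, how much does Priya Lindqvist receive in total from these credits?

$2,594

Low-Income Housing Credit: $176,200 is $3,400 into a $4,000 phase-out range, leaving 600/4,000 of the credit: $1,460 × 600/4,000 = $219.
Apprenticeship Credit: $176,200 is at or below the $262,500 threshold, so the full $2,375 applies.
Total: $219 + $2,375 = $2,594.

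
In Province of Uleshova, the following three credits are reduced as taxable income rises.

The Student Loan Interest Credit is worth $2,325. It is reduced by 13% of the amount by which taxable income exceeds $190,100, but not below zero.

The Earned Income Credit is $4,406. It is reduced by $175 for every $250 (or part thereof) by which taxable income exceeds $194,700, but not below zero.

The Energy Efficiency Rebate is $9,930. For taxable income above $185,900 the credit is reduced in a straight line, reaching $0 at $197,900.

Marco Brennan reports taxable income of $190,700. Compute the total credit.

$12,611

Student Loan Interest Credit: 13% of the $600 excess over $190,100 is $78; credit = $2,325 − $78 = $2,247.
Earned Income Credit: $190,700 is at or below the $194,700 threshold, so the full $4,406 applies.
Energy Efficiency Rebate: $190,700 is $4,800 into a $12,000 phase-out range, leaving 7,200/12,000 of the credit: $9,930 × 7,200/12,000 = $5,958.
Total: $2,247 + $4,406 + $5,958 = $12,611.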